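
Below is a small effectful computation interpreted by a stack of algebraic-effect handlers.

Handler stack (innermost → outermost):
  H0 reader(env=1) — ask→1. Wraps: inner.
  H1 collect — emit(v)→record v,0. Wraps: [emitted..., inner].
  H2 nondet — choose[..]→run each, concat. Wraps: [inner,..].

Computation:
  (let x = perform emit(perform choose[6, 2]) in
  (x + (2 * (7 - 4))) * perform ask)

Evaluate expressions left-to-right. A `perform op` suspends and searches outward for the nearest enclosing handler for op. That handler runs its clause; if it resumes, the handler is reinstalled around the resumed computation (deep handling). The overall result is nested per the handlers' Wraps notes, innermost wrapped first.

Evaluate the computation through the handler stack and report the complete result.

Evaluation trace:
choose[6, 2] @ H2
  branch[0] choose=6:
    emit(6) @ H1 ⇒ out+=6
    ask @ H0 ⇒ 1
    H0 returns 6
    H1 returns [6, 6]
    H2 returns [[6, 6]]
  branch[1] choose=2:
    emit(2) @ H1 ⇒ out+=2
    ask @ H0 ⇒ 1
    H0 returns 6
    H1 returns [2, 6]
    H2 returns [[2, 6]]
= [[6, 6], [2, 6]]

Answer: [[6, 6], [2, 6]]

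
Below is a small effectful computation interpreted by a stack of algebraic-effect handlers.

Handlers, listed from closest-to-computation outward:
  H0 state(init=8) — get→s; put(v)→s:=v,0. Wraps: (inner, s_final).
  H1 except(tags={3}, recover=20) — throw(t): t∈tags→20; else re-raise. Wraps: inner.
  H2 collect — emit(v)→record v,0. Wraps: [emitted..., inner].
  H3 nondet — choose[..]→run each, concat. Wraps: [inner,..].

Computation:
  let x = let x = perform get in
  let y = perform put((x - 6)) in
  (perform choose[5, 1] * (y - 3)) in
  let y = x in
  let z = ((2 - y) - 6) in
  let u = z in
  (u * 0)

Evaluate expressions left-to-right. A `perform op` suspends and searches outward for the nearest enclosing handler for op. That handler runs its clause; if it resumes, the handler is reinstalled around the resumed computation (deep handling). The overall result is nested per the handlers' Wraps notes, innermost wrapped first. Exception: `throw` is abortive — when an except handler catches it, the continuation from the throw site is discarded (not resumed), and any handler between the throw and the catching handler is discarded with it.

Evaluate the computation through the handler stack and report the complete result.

Answer: [[(0, 2)], [(0, 2)]]

Working:
get @ H0 ⇒ 8
put(2) @ H0 ⇒ s:=2
choose[5, 1] @ H3
  branch[0] choose=5:
    H0 returns (0, 2)
    H1 returns (0, 2)
    H2 returns [(0, 2)]
    H3 returns [[(0, 2)]]
  branch[1] choose=1:
    H0 returns (0, 2)
    H1 returns (0, 2)
    H2 returns [(0, 2)]
    H3 returns [[(0, 2)]]
= [[(0, 2)], [(0, 2)]]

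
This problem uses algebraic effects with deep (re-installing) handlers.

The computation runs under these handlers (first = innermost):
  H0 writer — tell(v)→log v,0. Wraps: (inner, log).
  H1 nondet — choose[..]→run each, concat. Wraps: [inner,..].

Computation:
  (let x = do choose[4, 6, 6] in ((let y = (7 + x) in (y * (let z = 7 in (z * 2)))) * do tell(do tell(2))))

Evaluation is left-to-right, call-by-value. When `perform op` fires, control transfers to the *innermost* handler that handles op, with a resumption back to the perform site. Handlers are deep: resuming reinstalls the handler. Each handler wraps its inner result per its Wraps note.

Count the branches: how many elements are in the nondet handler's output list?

Answer: 3

Evaluation trace:
choose[4, 6, 6] @ H1
  branch[0] choose=4:
    tell(2) @ H0 ⇒ log+=2
    tell(0) @ H0 ⇒ log+=0
    H0 returns (0, (2, 0))
    H1 returns [(0, (2, 0))]
  branch[1] choose=6:
    tell(2) @ H0 ⇒ log+=2
    tell(0) @ H0 ⇒ log+=0
    H0 returns (0, (2, 0))
    H1 returns [(0, (2, 0))]
  branch[2] choose=6:
    tell(2) @ H0 ⇒ log+=2
    tell(0) @ H0 ⇒ log+=0
    H0 returns (0, (2, 0))
    H1 returns [(0, (2, 0))]
= [(0, (2, 0)), (0, (2, 0)), (0, (2, 0))]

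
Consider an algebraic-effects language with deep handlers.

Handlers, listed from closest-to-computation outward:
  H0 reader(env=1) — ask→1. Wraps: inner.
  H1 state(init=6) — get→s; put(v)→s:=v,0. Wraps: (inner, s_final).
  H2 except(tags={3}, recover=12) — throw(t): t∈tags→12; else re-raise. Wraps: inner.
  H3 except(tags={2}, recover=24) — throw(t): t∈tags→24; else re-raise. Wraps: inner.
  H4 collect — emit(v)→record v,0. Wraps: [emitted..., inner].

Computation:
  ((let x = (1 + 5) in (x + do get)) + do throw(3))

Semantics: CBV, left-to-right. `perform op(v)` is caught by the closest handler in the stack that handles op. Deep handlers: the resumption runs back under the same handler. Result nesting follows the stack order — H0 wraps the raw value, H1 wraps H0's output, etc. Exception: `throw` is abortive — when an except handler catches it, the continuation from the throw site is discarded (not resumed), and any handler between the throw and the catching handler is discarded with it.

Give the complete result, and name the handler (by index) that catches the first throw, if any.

Step-by-step:
get @ H1 ⇒ 6
throw(3) @ H2 caught ⇒ 12
H3 returns 12
H4 returns [12]
= [12]

Answer: [12] ; first throw caught by: H2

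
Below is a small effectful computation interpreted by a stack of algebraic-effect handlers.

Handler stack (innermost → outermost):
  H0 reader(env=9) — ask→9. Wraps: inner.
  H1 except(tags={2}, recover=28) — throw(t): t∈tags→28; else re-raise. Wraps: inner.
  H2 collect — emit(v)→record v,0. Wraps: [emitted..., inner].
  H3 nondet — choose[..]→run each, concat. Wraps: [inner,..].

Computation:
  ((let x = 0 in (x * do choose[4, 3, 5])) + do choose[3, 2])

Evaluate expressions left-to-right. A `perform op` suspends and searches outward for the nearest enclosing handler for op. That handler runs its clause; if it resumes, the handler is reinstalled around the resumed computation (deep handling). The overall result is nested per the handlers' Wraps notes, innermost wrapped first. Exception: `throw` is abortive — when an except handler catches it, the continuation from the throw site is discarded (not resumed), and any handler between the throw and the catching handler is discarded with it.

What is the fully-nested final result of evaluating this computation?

Answer: [[3], [2], [3], [2], [3], [2]]

Evaluation trace:
choose[4, 3, 5] @ H3
  branch[0] choose=4:
    choose[3, 2] @ H3
      branch[0] choose=3:
        H0 returns 3
        H1 returns 3
        H2 returns [3]
        H3 returns [[3]]
      branch[1] choose=2:
        H0 returns 2
        H1 returns 2
        H2 returns [2]
        H3 returns [[2]]
  branch[1] choose=3:
    choose[3, 2] @ H3
      branch[0] choose=3:
        H0 returns 3
        H1 returns 3
        H2 returns [3]
        H3 returns [[3]]
      branch[1] choose=2:
        H0 returns 2
        H1 returns 2
        H2 returns [2]
        H3 returns [[2]]
  branch[2] choose=5:
    choose[3, 2] @ H3
      branch[0] choose=3:
        H0 returns 3
        H1 returns 3
        H2 returns [3]
        H3 returns [[3]]
      branch[1] choose=2:
        H0 returns 2
        H1 returns 2
        H2 returns [2]
        H3 returns [[2]]
= [[3], [2], [3], [2], [3], [2]]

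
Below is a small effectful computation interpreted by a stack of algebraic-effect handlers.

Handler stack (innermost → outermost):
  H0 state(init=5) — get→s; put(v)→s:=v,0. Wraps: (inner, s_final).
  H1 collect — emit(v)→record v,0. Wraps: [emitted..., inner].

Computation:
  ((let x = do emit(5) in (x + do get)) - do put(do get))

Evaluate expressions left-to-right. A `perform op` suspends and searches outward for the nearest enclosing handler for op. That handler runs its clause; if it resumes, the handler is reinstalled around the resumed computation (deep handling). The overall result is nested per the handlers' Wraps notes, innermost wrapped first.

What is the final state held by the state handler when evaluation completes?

Answer: 5

Step-by-step:
emit(5) @ H1 ⇒ out+=5
get @ H0 ⇒ 5
get @ H0 ⇒ 5
put(5) @ H0 ⇒ s:=5
H0 returns (5, 5)
H1 returns [5, (5, 5)]
= [5, (5, 5)]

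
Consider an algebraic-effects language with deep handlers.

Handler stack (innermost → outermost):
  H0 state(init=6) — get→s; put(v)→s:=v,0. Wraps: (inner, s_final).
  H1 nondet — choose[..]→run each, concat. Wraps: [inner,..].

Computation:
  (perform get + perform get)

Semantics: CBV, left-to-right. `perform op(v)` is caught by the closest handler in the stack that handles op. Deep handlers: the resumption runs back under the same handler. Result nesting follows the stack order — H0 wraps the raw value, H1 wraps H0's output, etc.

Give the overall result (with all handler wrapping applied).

Working:
get @ H0 ⇒ 6
get @ H0 ⇒ 6
H0 returns (12, 6)
H1 returns [(12, 6)]
= [(12, 6)]

Answer: [(12, 6)]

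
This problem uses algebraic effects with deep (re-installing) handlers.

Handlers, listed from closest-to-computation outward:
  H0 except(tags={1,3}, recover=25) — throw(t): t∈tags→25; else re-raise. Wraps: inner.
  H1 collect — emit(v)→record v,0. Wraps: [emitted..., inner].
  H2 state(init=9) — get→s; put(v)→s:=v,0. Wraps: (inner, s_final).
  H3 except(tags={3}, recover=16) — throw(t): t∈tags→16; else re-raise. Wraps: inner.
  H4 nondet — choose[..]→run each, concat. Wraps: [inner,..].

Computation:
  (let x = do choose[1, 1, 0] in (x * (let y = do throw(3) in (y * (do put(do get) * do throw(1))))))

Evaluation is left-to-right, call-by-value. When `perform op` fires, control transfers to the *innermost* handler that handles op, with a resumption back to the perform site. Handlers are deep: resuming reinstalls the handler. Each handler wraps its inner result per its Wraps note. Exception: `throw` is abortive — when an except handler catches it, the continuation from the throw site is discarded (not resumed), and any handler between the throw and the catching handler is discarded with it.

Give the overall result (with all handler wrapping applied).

Evaluation trace:
choose[1, 1, 0] @ H4
  branch[0] choose=1:
    throw(3) @ H0 caught ⇒ 25
    H1 returns [25]
    H2 returns ([25], 9)
    H3 returns ([25], 9)
    H4 returns [([25], 9)]
  branch[1] choose=1:
    throw(3) @ H0 caught ⇒ 25
    H1 returns [25]
    H2 returns ([25], 9)
    H3 returns ([25], 9)
    H4 returns [([25], 9)]
  branch[2] choose=0:
    throw(3) @ H0 caught ⇒ 25
    H1 returns [25]
    H2 returns ([25], 9)
    H3 returns ([25], 9)
    H4 returns [([25], 9)]
= [([25], 9), ([25], 9), ([25], 9)]

Answer: [([25], 9), ([25], 9), ([25], 9)]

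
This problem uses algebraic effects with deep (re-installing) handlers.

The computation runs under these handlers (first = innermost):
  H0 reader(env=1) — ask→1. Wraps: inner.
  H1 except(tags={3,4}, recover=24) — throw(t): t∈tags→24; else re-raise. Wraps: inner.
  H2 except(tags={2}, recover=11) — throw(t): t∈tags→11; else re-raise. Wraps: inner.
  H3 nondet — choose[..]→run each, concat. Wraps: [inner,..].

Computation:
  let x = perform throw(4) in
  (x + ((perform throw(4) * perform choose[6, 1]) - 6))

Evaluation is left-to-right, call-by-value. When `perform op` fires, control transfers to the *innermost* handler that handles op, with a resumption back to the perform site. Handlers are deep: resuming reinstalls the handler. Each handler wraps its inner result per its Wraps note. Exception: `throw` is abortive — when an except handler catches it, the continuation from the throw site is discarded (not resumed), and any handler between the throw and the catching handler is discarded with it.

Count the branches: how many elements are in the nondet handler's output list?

Step-by-step:
throw(4) @ H1 caught ⇒ 24
H2 returns 24
H3 returns [24]
= [24]

Answer: 1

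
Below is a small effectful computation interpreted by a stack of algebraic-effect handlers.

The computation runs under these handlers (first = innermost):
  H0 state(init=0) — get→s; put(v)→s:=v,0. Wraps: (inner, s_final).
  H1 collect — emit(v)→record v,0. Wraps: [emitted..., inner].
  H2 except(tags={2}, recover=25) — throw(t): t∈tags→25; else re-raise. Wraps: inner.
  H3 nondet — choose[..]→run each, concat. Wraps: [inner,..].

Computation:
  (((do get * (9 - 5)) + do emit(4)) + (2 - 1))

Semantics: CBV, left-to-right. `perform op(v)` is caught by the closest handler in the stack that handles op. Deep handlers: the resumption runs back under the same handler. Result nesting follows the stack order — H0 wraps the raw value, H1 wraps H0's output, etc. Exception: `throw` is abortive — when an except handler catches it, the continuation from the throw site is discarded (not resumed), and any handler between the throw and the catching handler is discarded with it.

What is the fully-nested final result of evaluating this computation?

Answer: [[4, (1, 0)]]

Working:
get @ H0 ⇒ 0
emit(4) @ H1 ⇒ out+=4
H0 returns (1, 0)
H1 returns [4, (1, 0)]
H2 returns [4, (1, 0)]
H3 returns [[4, (1, 0)]]
= [[4, (1, 0)]]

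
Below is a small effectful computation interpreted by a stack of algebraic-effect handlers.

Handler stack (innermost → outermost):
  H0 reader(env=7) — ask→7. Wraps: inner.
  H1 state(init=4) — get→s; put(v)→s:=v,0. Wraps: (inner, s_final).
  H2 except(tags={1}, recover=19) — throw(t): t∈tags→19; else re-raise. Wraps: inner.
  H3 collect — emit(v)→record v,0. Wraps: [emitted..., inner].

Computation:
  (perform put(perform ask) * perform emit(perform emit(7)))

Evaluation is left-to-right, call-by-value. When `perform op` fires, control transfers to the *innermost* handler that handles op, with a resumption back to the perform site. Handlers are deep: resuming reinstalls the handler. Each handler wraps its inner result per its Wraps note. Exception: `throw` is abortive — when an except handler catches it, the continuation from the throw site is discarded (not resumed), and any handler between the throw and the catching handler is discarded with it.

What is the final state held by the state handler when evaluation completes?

Answer: 7

Evaluation trace:
ask @ H0 ⇒ 7
put(7) @ H1 ⇒ s:=7
emit(7) @ H3 ⇒ out+=7
emit(0) @ H3 ⇒ out+=0
H0 returns 0
H1 returns (0, 7)
H2 returns (0, 7)
H3 returns [7, 0, (0, 7)]
= [7, 0, (0, 7)]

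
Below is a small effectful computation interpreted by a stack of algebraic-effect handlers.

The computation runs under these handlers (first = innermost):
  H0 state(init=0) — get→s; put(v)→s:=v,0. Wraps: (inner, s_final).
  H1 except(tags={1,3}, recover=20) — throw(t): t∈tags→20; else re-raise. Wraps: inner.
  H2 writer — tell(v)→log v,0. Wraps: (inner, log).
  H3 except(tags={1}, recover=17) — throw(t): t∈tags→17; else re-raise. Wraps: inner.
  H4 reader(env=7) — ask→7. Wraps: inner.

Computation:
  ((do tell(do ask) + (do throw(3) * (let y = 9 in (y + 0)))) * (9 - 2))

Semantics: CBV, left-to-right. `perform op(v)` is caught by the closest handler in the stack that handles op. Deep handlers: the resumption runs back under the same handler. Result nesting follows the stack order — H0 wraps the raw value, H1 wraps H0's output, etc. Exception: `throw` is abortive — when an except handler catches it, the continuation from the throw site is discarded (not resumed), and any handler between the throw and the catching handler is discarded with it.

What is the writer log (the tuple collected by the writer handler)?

Answer: (7)

Step-by-step:
ask @ H4 ⇒ 7
tell(7) @ H2 ⇒ log+=7
throw(3) @ H1 caught ⇒ 20
H2 returns (20, (7))
H3 returns (20, (7))
H4 returns (20, (7))
= (20, (7))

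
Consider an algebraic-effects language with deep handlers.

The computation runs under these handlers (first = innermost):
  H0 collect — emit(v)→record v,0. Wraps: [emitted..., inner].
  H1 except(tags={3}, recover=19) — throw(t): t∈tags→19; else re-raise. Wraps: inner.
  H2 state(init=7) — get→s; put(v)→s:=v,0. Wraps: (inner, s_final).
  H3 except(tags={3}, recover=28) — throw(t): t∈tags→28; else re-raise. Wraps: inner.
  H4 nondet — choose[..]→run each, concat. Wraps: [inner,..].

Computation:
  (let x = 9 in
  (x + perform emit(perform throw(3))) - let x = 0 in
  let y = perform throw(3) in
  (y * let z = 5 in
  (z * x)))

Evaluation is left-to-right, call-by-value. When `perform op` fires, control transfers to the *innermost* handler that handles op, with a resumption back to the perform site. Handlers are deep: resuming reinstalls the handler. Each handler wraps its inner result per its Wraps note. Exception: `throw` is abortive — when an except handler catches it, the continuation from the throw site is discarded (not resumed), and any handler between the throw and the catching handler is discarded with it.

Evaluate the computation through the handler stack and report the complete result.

Answer: [(19, 7)]

Step-by-step:
throw(3) @ H1 caught ⇒ 19
H2 returns (19, 7)
H3 returns (19, 7)
H4 returns [(19, 7)]
= [(19, 7)]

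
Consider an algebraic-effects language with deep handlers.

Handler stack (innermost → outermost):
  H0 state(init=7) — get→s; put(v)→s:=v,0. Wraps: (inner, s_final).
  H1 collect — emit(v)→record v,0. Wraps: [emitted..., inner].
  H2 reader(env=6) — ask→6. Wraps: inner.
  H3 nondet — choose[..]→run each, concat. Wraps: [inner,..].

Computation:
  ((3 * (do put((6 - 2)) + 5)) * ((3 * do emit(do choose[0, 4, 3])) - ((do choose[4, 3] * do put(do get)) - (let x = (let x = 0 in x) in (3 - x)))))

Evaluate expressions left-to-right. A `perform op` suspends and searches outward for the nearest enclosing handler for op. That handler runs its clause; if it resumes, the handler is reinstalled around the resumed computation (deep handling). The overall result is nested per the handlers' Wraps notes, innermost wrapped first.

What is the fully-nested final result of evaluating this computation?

Working:
put(4) @ H0 ⇒ s:=4
choose[0, 4, 3] @ H3
  branch[0] choose=0:
    emit(0) @ H1 ⇒ out+=0
    choose[4, 3] @ H3
      branch[0] choose=4:
        get @ H0 ⇒ 4
        put(4) @ H0 ⇒ s:=4
        H0 returns (45, 4)
        H1 returns [0, (45, 4)]
        H2 returns [0, (45, 4)]
        H3 returns [[0, (45, 4)]]
      branch[1] choose=3:
        get @ H0 ⇒ 4
        put(4) @ H0 ⇒ s:=4
        H0 returns (45, 4)
        H1 returns [0, (45, 4)]
        H2 returns [0, (45, 4)]
        H3 returns [[0, (45, 4)]]
  branch[1] choose=4:
    emit(4) @ H1 ⇒ out+=4
    choose[4, 3] @ H3
      branch[0] choose=4:
        get @ H0 ⇒ 4
        put(4) @ H0 ⇒ s:=4
        H0 returns (45, 4)
        H1 returns [4, (45, 4)]
        H2 returns [4, (45, 4)]
        H3 returns [[4, (45, 4)]]
      branch[1] choose=3:
        get @ H0 ⇒ 4
        put(4) @ H0 ⇒ s:=4
        H0 returns (45, 4)
        H1 returns [4, (45, 4)]
        H2 returns [4, (45, 4)]
        H3 returns [[4, (45, 4)]]
  branch[2] choose=3:
    emit(3) @ H1 ⇒ out+=3
    choose[4, 3] @ H3
      branch[0] choose=4:
        get @ H0 ⇒ 4
        put(4) @ H0 ⇒ s:=4
        H0 returns (45, 4)
        H1 returns [3, (45, 4)]
        H2 returns [3, (45, 4)]
        H3 returns [[3, (45, 4)]]
      branch[1] choose=3:
        get @ H0 ⇒ 4
        put(4) @ H0 ⇒ s:=4
        H0 returns (45, 4)
        H1 returns [3, (45, 4)]
        H2 returns [3, (45, 4)]
        H3 returns [[3, (45, 4)]]
= [[0, (45, 4)], [0, (45, 4)], [4, (45, 4)], [4, (45, 4)], [3, (45, 4)], [3, (45, 4)]]

Answer: [[0, (45, 4)], [0, (45, 4)], [4, (45, 4)], [4, (45, 4)], [3, (45, 4)], [3, (45, 4)]]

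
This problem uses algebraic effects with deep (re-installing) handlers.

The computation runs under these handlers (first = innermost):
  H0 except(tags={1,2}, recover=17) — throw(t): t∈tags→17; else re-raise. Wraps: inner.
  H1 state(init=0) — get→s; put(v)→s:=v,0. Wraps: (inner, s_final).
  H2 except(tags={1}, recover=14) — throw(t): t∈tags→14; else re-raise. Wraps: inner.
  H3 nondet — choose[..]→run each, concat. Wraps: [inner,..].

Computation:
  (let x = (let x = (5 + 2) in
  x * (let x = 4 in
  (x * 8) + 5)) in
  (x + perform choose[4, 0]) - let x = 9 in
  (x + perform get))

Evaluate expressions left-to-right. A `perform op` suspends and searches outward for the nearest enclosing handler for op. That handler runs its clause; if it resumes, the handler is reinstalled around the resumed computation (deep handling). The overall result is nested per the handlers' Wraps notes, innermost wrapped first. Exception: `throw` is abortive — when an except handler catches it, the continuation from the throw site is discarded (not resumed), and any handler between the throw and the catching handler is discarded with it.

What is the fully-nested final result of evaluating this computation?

Working:
choose[4, 0] @ H3
  branch[0] choose=4:
    get @ H1 ⇒ 0
    H0 returns 254
    H1 returns (254, 0)
    H2 returns (254, 0)
    H3 returns [(254, 0)]
  branch[1] choose=0:
    get @ H1 ⇒ 0
    H0 returns 250
    H1 returns (250, 0)
    H2 returns (250, 0)
    H3 returns [(250, 0)]
= [(254, 0), (250, 0)]

Answer: [(254, 0), (250, 0)]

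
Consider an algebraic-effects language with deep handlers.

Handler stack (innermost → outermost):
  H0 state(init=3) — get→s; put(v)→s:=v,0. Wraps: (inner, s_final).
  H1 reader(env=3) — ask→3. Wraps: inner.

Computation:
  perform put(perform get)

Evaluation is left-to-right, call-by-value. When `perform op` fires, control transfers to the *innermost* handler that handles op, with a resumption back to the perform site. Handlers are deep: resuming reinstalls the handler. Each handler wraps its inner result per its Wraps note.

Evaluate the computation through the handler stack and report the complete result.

Answer: (0, 3)

Evaluation trace:
get @ H0 ⇒ 3
put(3) @ H0 ⇒ s:=3
H0 returns (0, 3)
H1 returns (0, 3)
= (0, 3)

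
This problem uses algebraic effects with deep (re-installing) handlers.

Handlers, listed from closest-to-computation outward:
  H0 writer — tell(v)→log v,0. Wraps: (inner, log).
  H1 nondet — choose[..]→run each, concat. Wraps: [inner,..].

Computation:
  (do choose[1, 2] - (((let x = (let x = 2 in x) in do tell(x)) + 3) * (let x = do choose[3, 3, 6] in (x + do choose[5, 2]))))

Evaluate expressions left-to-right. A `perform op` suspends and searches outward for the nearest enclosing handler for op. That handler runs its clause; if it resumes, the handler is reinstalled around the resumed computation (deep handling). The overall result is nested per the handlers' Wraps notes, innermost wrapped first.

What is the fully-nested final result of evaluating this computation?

Evaluation trace:
choose[1, 2] @ H1
  branch[0] choose=1:
    tell(2) @ H0 ⇒ log+=2
    choose[3, 3, 6] @ H1
      branch[0] choose=3:
        choose[5, 2] @ H1
          branch[0] choose=5:
            H0 returns (-23, (2))
            H1 returns [(-23, (2))]
          branch[1] choose=2:
            H0 returns (-14, (2))
            H1 returns [(-14, (2))]
      branch[1] choose=3:
        choose[5, 2] @ H1
          branch[0] choose=5:
            H0 returns (-23, (2))
            H1 returns [(-23, (2))]
          branch[1] choose=2:
            H0 returns (-14, (2))
            H1 returns [(-14, (2))]
      branch[2] choose=6:
        choose[5, 2] @ H1
          branch[0] choose=5:
            H0 returns (-32, (2))
            H1 returns [(-32, (2))]
          branch[1] choose=2:
            H0 returns (-23, (2))
            H1 returns [(-23, (2))]
  branch[1] choose=2:
    tell(2) @ H0 ⇒ log+=2
    choose[3, 3, 6] @ H1
      branch[0] choose=3:
        choose[5, 2] @ H1
          branch[0] choose=5:
            H0 returns (-22, (2))
            H1 returns [(-22, (2))]
          branch[1] choose=2:
            H0 returns (-13, (2))
            H1 returns [(-13, (2))]
      branch[1] choose=3:
        choose[5, 2] @ H1
          branch[0] choose=5:
            H0 returns (-22, (2))
            H1 returns [(-22, (2))]
          branch[1] choose=2:
            H0 returns (-13, (2))
            H1 returns [(-13, (2))]
      branch[2] choose=6:
        choose[5, 2] @ H1
          branch[0] choose=5:
            H0 returns (-31, (2))
            H1 returns [(-31, (2))]
          branch[1] choose=2:
            H0 returns (-22, (2))
            H1 returns [(-22, (2))]
= [(-23, (2)), (-14, (2)), (-23, (2)), (-14, (2)), (-32, (2)), (-23, (2)), (-22, (2)), (-13, (2)), (-22, (2)), (-13, (2)), (-31, (2)), (-22, (2))]

Answer: [(-23, (2)), (-14, (2)), (-23, (2)), (-14, (2)), (-32, (2)), (-23, (2)), (-22, (2)), (-13, (2)), (-22, (2)), (-13, (2)), (-31, (2)), (-22, (2))]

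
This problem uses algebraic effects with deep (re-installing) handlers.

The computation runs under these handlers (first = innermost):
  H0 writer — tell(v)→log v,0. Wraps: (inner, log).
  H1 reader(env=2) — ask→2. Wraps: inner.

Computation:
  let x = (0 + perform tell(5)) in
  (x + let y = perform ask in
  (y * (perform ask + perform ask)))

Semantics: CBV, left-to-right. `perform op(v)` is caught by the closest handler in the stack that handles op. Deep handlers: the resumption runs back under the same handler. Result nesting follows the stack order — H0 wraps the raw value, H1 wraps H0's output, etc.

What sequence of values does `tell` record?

Answer: (5)

Evaluation trace:
tell(5) @ H0 ⇒ log+=5
ask @ H1 ⇒ 2
ask @ H1 ⇒ 2
ask @ H1 ⇒ 2
H0 returns (8, (5))
H1 returns (8, (5))
= (8, (5))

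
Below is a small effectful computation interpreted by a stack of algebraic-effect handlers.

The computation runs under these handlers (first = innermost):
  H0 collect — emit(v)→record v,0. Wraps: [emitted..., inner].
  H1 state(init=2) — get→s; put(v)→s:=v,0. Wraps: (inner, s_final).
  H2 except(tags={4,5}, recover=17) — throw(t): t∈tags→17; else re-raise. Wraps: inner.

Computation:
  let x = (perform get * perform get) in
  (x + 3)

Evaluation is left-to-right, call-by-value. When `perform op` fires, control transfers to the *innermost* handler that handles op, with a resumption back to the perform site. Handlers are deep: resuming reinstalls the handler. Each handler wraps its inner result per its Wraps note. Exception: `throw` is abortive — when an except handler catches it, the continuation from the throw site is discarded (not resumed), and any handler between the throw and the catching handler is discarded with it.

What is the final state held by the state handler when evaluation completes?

Evaluation trace:
get @ H1 ⇒ 2
get @ H1 ⇒ 2
H0 returns [7]
H1 returns ([7], 2)
H2 returns ([7], 2)
= ([7], 2)

Answer: 2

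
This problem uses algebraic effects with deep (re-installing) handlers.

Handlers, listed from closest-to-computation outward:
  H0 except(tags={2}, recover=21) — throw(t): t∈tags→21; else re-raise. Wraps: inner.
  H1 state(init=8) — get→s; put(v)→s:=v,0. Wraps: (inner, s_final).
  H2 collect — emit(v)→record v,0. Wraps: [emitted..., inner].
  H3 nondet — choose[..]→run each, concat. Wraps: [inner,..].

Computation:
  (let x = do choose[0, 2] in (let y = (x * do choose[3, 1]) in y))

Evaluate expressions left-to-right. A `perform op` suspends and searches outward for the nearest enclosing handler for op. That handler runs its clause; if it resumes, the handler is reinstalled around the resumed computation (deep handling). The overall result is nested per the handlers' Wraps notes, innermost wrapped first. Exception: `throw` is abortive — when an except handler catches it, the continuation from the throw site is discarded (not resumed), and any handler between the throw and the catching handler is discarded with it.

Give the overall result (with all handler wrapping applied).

Answer: [[(0, 8)], [(0, 8)], [(6, 8)], [(2, 8)]]

Step-by-step:
choose[0, 2] @ H3
  branch[0] choose=0:
    choose[3, 1] @ H3
      branch[0] choose=3:
        H0 returns 0
        H1 returns (0, 8)
        H2 returns [(0, 8)]
        H3 returns [[(0, 8)]]
      branch[1] choose=1:
        H0 returns 0
        H1 returns (0, 8)
        H2 returns [(0, 8)]
        H3 returns [[(0, 8)]]
  branch[1] choose=2:
    choose[3, 1] @ H3
      branch[0] choose=3:
        H0 returns 6
        H1 returns (6, 8)
        H2 returns [(6, 8)]
        H3 returns [[(6, 8)]]
      branch[1] choose=1:
        H0 returns 2
        H1 returns (2, 8)
        H2 returns [(2, 8)]
        H3 returns [[(2, 8)]]
= [[(0, 8)], [(0, 8)], [(6, 8)], [(2, 8)]]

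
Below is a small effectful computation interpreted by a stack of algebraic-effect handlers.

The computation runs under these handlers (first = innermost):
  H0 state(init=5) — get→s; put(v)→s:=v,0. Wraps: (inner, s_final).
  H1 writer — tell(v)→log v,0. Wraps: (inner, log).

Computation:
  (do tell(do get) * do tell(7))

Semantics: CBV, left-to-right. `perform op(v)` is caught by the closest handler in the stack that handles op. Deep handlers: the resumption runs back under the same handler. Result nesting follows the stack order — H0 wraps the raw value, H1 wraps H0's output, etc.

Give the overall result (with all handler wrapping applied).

Step-by-step:
get @ H0 ⇒ 5
tell(5) @ H1 ⇒ log+=5
tell(7) @ H1 ⇒ log+=7
H0 returns (0, 5)
H1 returns ((0, 5), (5, 7))
= ((0, 5), (5, 7))

Answer: ((0, 5), (5, 7))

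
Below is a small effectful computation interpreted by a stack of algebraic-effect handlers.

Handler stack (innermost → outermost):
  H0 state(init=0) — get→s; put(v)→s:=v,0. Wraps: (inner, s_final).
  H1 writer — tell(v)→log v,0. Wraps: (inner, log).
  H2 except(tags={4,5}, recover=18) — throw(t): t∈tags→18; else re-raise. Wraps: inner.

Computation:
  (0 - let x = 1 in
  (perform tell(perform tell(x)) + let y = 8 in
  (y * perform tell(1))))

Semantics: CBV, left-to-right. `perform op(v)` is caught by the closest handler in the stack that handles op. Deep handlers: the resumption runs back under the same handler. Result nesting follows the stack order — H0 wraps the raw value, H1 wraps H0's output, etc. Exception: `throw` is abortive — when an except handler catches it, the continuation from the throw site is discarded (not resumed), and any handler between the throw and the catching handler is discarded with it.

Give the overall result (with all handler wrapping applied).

Evaluation trace:
tell(1) @ H1 ⇒ log+=1
tell(0) @ H1 ⇒ log+=0
tell(1) @ H1 ⇒ log+=1
H0 returns (0, 0)
H1 returns ((0, 0), (1, 0, 1))
H2 returns ((0, 0), (1, 0, 1))
= ((0, 0), (1, 0, 1))

Answer: ((0, 0), (1, 0, 1))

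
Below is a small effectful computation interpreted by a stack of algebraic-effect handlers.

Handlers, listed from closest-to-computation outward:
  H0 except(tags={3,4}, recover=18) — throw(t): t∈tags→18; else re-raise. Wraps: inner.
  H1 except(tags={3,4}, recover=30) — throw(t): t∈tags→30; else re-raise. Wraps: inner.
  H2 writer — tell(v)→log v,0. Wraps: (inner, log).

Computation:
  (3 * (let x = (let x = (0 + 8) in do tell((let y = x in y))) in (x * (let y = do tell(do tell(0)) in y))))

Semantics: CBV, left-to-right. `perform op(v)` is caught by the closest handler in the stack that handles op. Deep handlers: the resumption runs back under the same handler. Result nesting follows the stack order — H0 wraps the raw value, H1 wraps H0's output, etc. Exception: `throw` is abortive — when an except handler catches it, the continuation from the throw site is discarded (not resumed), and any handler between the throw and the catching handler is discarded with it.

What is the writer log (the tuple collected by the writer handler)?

Answer: (8, 0, 0)

Working:
tell(8) @ H2 ⇒ log+=8
tell(0) @ H2 ⇒ log+=0
tell(0) @ H2 ⇒ log+=0
H0 returns 0
H1 returns 0
H2 returns (0, (8, 0, 0))
= (0, (8, 0, 0))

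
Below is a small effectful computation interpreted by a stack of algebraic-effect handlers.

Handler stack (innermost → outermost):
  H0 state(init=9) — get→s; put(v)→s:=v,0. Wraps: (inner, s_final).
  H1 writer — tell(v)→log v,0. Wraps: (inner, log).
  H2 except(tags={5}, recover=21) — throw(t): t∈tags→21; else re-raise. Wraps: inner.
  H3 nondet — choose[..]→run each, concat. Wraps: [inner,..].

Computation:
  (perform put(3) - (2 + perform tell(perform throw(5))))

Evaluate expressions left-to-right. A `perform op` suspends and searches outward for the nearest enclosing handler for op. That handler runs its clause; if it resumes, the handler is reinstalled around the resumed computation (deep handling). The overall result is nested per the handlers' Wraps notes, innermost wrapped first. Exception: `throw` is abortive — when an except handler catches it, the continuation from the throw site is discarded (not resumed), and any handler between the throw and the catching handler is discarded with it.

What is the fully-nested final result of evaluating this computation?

Working:
put(3) @ H0 ⇒ s:=3
throw(5) @ H2 caught ⇒ 21
H3 returns [21]
= [21]

Answer: [21]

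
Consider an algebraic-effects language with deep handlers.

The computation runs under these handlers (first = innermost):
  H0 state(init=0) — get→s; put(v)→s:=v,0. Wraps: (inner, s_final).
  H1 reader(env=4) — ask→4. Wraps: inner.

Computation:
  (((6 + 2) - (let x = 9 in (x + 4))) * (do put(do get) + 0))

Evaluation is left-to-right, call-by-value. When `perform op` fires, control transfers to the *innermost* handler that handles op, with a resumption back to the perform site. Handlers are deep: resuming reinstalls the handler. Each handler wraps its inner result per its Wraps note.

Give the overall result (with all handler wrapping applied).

Working:
get @ H0 ⇒ 0
put(0) @ H0 ⇒ s:=0
H0 returns (0, 0)
H1 returns (0, 0)
= (0, 0)

Answer: (0, 0)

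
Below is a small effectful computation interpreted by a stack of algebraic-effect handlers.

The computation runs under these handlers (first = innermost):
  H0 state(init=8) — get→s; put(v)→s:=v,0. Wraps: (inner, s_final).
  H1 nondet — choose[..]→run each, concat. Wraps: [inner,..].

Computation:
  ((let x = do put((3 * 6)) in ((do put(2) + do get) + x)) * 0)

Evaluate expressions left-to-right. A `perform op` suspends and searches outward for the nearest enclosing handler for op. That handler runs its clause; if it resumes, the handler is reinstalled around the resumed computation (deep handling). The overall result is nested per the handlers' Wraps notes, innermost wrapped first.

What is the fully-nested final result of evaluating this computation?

Answer: [(0, 2)]

Working:
put(18) @ H0 ⇒ s:=18
put(2) @ H0 ⇒ s:=2
get @ H0 ⇒ 2
H0 returns (0, 2)
H1 returns [(0, 2)]
= [(0, 2)]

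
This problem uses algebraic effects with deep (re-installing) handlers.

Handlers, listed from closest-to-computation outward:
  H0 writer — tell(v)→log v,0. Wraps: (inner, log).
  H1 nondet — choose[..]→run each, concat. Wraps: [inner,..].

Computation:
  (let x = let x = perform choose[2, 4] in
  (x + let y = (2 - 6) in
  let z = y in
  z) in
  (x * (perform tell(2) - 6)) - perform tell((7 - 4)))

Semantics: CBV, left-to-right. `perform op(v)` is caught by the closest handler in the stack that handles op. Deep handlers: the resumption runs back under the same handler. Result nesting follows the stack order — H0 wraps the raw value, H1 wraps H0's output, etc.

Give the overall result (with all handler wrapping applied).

Answer: [(12, (2, 3)), (0, (2, 3))]

Evaluation trace:
choose[2, 4] @ H1
  branch[0] choose=2:
    tell(2) @ H0 ⇒ log+=2
    tell(3) @ H0 ⇒ log+=3
    H0 returns (12, (2, 3))
    H1 returns [(12, (2, 3))]
  branch[1] choose=4:
    tell(2) @ H0 ⇒ log+=2
    tell(3) @ H0 ⇒ log+=3
    H0 returns (0, (2, 3))
    H1 returns [(0, (2, 3))]
= [(12, (2, 3)), (0, (2, 3))]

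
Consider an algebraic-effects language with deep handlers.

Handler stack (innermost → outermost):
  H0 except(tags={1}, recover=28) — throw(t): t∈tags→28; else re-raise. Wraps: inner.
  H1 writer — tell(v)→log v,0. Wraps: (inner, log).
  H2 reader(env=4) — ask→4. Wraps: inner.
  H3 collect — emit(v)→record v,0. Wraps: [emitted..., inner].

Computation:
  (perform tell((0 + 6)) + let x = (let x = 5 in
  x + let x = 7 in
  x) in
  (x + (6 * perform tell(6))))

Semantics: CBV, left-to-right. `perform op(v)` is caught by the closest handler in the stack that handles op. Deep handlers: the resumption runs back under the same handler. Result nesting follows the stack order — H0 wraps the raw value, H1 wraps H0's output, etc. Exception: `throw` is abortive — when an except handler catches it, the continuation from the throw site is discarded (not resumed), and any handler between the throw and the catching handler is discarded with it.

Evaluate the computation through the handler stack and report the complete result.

Step-by-step:
tell(6) @ H1 ⇒ log+=6
tell(6) @ H1 ⇒ log+=6
H0 returns 12
H1 returns (12, (6, 6))
H2 returns (12, (6, 6))
H3 returns [(12, (6, 6))]
= [(12, (6, 6))]

Answer: [(12, (6, 6))]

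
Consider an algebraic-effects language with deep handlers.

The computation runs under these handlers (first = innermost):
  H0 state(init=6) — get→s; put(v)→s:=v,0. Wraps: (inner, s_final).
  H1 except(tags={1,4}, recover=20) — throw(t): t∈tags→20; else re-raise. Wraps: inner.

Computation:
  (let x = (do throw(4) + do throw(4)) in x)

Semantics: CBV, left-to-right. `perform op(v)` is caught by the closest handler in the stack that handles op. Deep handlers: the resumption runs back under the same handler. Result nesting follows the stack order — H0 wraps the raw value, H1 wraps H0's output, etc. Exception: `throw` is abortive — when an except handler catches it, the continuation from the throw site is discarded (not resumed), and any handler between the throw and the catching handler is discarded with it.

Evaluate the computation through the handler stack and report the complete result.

Answer: 20

Step-by-step:
throw(4) @ H1 caught ⇒ 20
= 20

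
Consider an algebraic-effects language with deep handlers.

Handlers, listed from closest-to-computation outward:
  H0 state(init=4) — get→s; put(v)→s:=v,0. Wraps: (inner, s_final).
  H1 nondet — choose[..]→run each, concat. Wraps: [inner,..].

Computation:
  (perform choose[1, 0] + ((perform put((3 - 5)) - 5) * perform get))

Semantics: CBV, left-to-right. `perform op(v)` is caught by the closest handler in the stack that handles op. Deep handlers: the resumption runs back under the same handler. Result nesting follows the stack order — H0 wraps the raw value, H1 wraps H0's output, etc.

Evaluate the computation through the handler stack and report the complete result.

Evaluation trace:
choose[1, 0] @ H1
  branch[0] choose=1:
    put(-2) @ H0 ⇒ s:=-2
    get @ H0 ⇒ -2
    H0 returns (11, -2)
    H1 returns [(11, -2)]
  branch[1] choose=0:
    put(-2) @ H0 ⇒ s:=-2
    get @ H0 ⇒ -2
    H0 returns (10, -2)
    H1 returns [(10, -2)]
= [(11, -2), (10, -2)]

Answer: [(11, -2), (10, -2)]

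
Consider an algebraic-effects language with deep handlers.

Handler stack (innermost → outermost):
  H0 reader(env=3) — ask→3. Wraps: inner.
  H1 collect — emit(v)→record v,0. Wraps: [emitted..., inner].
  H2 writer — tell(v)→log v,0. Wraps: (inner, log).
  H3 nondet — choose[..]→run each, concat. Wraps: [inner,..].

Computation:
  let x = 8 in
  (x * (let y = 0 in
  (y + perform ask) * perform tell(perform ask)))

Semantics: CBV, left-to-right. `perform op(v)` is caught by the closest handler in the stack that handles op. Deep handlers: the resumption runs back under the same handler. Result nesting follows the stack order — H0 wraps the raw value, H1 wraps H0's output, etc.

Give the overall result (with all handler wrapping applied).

Answer: [([0], (3))]

Evaluation trace:
ask @ H0 ⇒ 3
ask @ H0 ⇒ 3
tell(3) @ H2 ⇒ log+=3
H0 returns 0
H1 returns [0]
H2 returns ([0], (3))
H3 returns [([0], (3))]
= [([0], (3))]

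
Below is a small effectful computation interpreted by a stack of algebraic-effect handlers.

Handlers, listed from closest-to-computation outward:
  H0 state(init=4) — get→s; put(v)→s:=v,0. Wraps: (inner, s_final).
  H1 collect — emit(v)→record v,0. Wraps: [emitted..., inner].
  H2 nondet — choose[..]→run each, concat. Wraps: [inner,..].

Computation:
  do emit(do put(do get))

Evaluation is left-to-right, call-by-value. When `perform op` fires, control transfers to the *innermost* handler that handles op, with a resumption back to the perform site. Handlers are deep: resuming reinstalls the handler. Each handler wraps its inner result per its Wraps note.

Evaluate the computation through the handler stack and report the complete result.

Answer: [[0, (0, 4)]]

Evaluation trace:
get @ H0 ⇒ 4
put(4) @ H0 ⇒ s:=4
emit(0) @ H1 ⇒ out+=0
H0 returns (0, 4)
H1 returns [0, (0, 4)]
H2 returns [[0, (0, 4)]]
= [[0, (0, 4)]]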